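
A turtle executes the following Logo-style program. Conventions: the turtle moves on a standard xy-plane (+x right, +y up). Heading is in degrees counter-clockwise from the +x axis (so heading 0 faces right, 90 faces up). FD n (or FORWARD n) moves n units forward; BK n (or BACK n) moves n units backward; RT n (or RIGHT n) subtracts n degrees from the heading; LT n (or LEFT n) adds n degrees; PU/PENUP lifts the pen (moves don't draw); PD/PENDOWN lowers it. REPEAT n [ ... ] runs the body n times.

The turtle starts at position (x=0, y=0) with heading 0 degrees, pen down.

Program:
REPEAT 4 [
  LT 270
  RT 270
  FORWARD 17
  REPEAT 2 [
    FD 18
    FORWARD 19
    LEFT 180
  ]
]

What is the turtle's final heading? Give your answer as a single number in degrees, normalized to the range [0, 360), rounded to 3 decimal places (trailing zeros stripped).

Executing turtle program step by step:
Start: pos=(0,0), heading=0, pen down
REPEAT 4 [
  -- iteration 1/4 --
  LT 270: heading 0 -> 270
  RT 270: heading 270 -> 0
  FD 17: (0,0) -> (17,0) [heading=0, draw]
  REPEAT 2 [
    -- iteration 1/2 --
    FD 18: (17,0) -> (35,0) [heading=0, draw]
    FD 19: (35,0) -> (54,0) [heading=0, draw]
    LT 180: heading 0 -> 180
    -- iteration 2/2 --
    FD 18: (54,0) -> (36,0) [heading=180, draw]
    FD 19: (36,0) -> (17,0) [heading=180, draw]
    LT 180: heading 180 -> 0
  ]
  -- iteration 2/4 --
  LT 270: heading 0 -> 270
  RT 270: heading 270 -> 0
  FD 17: (17,0) -> (34,0) [heading=0, draw]
  REPEAT 2 [
    -- iteration 1/2 --
    FD 18: (34,0) -> (52,0) [heading=0, draw]
    FD 19: (52,0) -> (71,0) [heading=0, draw]
    LT 180: heading 0 -> 180
    -- iteration 2/2 --
    FD 18: (71,0) -> (53,0) [heading=180, draw]
    FD 19: (53,0) -> (34,0) [heading=180, draw]
    LT 180: heading 180 -> 0
  ]
  -- iteration 3/4 --
  LT 270: heading 0 -> 270
  RT 270: heading 270 -> 0
  FD 17: (34,0) -> (51,0) [heading=0, draw]
  REPEAT 2 [
    -- iteration 1/2 --
    FD 18: (51,0) -> (69,0) [heading=0, draw]
    FD 19: (69,0) -> (88,0) [heading=0, draw]
    LT 180: heading 0 -> 180
    -- iteration 2/2 --
    FD 18: (88,0) -> (70,0) [heading=180, draw]
    FD 19: (70,0) -> (51,0) [heading=180, draw]
    LT 180: heading 180 -> 0
  ]
  -- iteration 4/4 --
  LT 270: heading 0 -> 270
  RT 270: heading 270 -> 0
  FD 17: (51,0) -> (68,0) [heading=0, draw]
  REPEAT 2 [
    -- iteration 1/2 --
    FD 18: (68,0) -> (86,0) [heading=0, draw]
    FD 19: (86,0) -> (105,0) [heading=0, draw]
    LT 180: heading 0 -> 180
    -- iteration 2/2 --
    FD 18: (105,0) -> (87,0) [heading=180, draw]
    FD 19: (87,0) -> (68,0) [heading=180, draw]
    LT 180: heading 180 -> 0
  ]
]
Final: pos=(68,0), heading=0, 20 segment(s) drawn

Answer: 0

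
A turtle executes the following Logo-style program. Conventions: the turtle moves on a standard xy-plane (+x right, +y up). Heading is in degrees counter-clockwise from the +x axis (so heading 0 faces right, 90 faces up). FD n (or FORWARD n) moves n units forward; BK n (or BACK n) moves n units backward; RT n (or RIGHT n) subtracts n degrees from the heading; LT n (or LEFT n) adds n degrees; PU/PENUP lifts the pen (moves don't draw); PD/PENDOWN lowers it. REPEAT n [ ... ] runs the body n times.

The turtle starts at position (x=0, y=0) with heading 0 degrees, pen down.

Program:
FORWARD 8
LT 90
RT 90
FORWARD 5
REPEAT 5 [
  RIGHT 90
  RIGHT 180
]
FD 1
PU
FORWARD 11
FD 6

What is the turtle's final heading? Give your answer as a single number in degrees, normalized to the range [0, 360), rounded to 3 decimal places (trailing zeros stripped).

Executing turtle program step by step:
Start: pos=(0,0), heading=0, pen down
FD 8: (0,0) -> (8,0) [heading=0, draw]
LT 90: heading 0 -> 90
RT 90: heading 90 -> 0
FD 5: (8,0) -> (13,0) [heading=0, draw]
REPEAT 5 [
  -- iteration 1/5 --
  RT 90: heading 0 -> 270
  RT 180: heading 270 -> 90
  -- iteration 2/5 --
  RT 90: heading 90 -> 0
  RT 180: heading 0 -> 180
  -- iteration 3/5 --
  RT 90: heading 180 -> 90
  RT 180: heading 90 -> 270
  -- iteration 4/5 --
  RT 90: heading 270 -> 180
  RT 180: heading 180 -> 0
  -- iteration 5/5 --
  RT 90: heading 0 -> 270
  RT 180: heading 270 -> 90
]
FD 1: (13,0) -> (13,1) [heading=90, draw]
PU: pen up
FD 11: (13,1) -> (13,12) [heading=90, move]
FD 6: (13,12) -> (13,18) [heading=90, move]
Final: pos=(13,18), heading=90, 3 segment(s) drawn

Answer: 90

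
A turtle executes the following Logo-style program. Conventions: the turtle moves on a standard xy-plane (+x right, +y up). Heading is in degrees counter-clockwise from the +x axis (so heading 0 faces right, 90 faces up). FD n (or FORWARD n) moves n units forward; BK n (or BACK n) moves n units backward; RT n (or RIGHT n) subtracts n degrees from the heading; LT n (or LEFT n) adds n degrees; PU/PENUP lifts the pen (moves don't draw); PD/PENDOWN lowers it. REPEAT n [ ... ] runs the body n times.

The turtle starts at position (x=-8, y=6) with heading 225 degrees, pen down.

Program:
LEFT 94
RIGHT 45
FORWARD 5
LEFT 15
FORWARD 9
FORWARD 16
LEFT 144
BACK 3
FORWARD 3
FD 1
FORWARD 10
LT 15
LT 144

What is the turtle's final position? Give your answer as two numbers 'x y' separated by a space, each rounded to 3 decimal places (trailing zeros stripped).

Executing turtle program step by step:
Start: pos=(-8,6), heading=225, pen down
LT 94: heading 225 -> 319
RT 45: heading 319 -> 274
FD 5: (-8,6) -> (-7.651,1.012) [heading=274, draw]
LT 15: heading 274 -> 289
FD 9: (-7.651,1.012) -> (-4.721,-7.497) [heading=289, draw]
FD 16: (-4.721,-7.497) -> (0.488,-22.626) [heading=289, draw]
LT 144: heading 289 -> 73
BK 3: (0.488,-22.626) -> (-0.389,-25.495) [heading=73, draw]
FD 3: (-0.389,-25.495) -> (0.488,-22.626) [heading=73, draw]
FD 1: (0.488,-22.626) -> (0.78,-21.669) [heading=73, draw]
FD 10: (0.78,-21.669) -> (3.704,-12.106) [heading=73, draw]
LT 15: heading 73 -> 88
LT 144: heading 88 -> 232
Final: pos=(3.704,-12.106), heading=232, 7 segment(s) drawn

Answer: 3.704 -12.106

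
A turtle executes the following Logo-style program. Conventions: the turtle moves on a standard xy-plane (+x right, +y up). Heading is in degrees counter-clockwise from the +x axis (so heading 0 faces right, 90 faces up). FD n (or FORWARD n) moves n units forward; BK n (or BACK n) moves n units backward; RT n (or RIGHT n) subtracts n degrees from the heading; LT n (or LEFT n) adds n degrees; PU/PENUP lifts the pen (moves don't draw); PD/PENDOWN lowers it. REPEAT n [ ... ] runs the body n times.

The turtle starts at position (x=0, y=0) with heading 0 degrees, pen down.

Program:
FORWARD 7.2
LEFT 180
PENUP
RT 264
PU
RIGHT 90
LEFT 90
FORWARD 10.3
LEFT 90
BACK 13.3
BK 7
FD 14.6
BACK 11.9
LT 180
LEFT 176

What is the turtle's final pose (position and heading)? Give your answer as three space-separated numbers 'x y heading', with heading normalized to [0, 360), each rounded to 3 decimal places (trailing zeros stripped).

Executing turtle program step by step:
Start: pos=(0,0), heading=0, pen down
FD 7.2: (0,0) -> (7.2,0) [heading=0, draw]
LT 180: heading 0 -> 180
PU: pen up
RT 264: heading 180 -> 276
PU: pen up
RT 90: heading 276 -> 186
LT 90: heading 186 -> 276
FD 10.3: (7.2,0) -> (8.277,-10.244) [heading=276, move]
LT 90: heading 276 -> 6
BK 13.3: (8.277,-10.244) -> (-4.95,-11.634) [heading=6, move]
BK 7: (-4.95,-11.634) -> (-11.912,-12.366) [heading=6, move]
FD 14.6: (-11.912,-12.366) -> (2.608,-10.839) [heading=6, move]
BK 11.9: (2.608,-10.839) -> (-9.227,-12.083) [heading=6, move]
LT 180: heading 6 -> 186
LT 176: heading 186 -> 2
Final: pos=(-9.227,-12.083), heading=2, 1 segment(s) drawn

Answer: -9.227 -12.083 2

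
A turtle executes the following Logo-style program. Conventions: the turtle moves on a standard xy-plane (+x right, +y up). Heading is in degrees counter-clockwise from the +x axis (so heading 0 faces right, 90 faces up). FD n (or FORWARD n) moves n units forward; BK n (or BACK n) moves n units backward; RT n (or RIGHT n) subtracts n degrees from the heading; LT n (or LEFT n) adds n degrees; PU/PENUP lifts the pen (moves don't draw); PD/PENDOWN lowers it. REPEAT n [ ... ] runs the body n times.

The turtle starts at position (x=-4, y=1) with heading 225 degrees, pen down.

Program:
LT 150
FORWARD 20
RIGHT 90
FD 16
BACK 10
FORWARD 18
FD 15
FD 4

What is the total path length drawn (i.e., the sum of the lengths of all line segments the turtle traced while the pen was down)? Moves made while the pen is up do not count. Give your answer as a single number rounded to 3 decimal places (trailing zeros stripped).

Answer: 83

Derivation:
Executing turtle program step by step:
Start: pos=(-4,1), heading=225, pen down
LT 150: heading 225 -> 15
FD 20: (-4,1) -> (15.319,6.176) [heading=15, draw]
RT 90: heading 15 -> 285
FD 16: (15.319,6.176) -> (19.46,-9.278) [heading=285, draw]
BK 10: (19.46,-9.278) -> (16.871,0.381) [heading=285, draw]
FD 18: (16.871,0.381) -> (21.53,-17.006) [heading=285, draw]
FD 15: (21.53,-17.006) -> (25.412,-31.495) [heading=285, draw]
FD 4: (25.412,-31.495) -> (26.448,-35.358) [heading=285, draw]
Final: pos=(26.448,-35.358), heading=285, 6 segment(s) drawn

Segment lengths:
  seg 1: (-4,1) -> (15.319,6.176), length = 20
  seg 2: (15.319,6.176) -> (19.46,-9.278), length = 16
  seg 3: (19.46,-9.278) -> (16.871,0.381), length = 10
  seg 4: (16.871,0.381) -> (21.53,-17.006), length = 18
  seg 5: (21.53,-17.006) -> (25.412,-31.495), length = 15
  seg 6: (25.412,-31.495) -> (26.448,-35.358), length = 4
Total = 83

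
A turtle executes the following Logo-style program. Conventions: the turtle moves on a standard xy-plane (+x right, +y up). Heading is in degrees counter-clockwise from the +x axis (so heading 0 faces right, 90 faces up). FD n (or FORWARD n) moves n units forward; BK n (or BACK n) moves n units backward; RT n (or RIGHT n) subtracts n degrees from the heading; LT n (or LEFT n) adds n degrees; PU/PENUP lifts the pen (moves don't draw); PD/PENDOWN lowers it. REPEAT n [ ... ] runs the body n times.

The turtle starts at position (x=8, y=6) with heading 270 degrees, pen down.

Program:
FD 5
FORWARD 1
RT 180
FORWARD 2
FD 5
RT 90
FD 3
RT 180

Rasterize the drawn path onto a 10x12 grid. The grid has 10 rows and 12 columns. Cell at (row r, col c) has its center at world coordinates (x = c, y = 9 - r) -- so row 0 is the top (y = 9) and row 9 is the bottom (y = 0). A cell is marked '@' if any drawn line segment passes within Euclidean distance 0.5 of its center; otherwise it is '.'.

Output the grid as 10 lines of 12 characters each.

Segment 0: (8,6) -> (8,1)
Segment 1: (8,1) -> (8,0)
Segment 2: (8,0) -> (8,2)
Segment 3: (8,2) -> (8,7)
Segment 4: (8,7) -> (11,7)

Answer: ............
............
........@@@@
........@...
........@...
........@...
........@...
........@...
........@...
........@...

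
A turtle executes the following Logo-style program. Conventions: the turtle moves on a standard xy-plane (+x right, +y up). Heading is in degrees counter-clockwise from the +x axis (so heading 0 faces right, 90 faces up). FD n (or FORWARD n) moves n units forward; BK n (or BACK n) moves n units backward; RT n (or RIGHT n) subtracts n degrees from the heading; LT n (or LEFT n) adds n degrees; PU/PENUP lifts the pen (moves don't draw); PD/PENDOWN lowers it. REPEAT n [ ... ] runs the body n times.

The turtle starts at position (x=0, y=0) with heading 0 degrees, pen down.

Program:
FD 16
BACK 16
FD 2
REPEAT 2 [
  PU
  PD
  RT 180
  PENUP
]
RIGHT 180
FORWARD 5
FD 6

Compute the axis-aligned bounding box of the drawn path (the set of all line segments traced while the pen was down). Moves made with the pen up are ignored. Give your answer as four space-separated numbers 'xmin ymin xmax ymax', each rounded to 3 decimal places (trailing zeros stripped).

Answer: 0 0 16 0

Derivation:
Executing turtle program step by step:
Start: pos=(0,0), heading=0, pen down
FD 16: (0,0) -> (16,0) [heading=0, draw]
BK 16: (16,0) -> (0,0) [heading=0, draw]
FD 2: (0,0) -> (2,0) [heading=0, draw]
REPEAT 2 [
  -- iteration 1/2 --
  PU: pen up
  PD: pen down
  RT 180: heading 0 -> 180
  PU: pen up
  -- iteration 2/2 --
  PU: pen up
  PD: pen down
  RT 180: heading 180 -> 0
  PU: pen up
]
RT 180: heading 0 -> 180
FD 5: (2,0) -> (-3,0) [heading=180, move]
FD 6: (-3,0) -> (-9,0) [heading=180, move]
Final: pos=(-9,0), heading=180, 3 segment(s) drawn

Segment endpoints: x in {0, 2, 16}, y in {0}
xmin=0, ymin=0, xmax=16, ymax=0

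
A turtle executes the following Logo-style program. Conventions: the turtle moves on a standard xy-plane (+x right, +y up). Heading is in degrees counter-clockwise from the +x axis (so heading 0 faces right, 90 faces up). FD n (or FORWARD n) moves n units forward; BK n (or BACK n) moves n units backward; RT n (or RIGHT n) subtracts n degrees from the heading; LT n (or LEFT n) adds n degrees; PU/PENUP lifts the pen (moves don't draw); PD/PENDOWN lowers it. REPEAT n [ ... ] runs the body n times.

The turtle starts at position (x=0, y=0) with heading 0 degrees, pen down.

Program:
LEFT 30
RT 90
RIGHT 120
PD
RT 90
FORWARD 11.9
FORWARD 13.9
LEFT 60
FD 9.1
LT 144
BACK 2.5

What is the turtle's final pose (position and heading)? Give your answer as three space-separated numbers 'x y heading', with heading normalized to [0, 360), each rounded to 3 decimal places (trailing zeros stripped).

Executing turtle program step by step:
Start: pos=(0,0), heading=0, pen down
LT 30: heading 0 -> 30
RT 90: heading 30 -> 300
RT 120: heading 300 -> 180
PD: pen down
RT 90: heading 180 -> 90
FD 11.9: (0,0) -> (0,11.9) [heading=90, draw]
FD 13.9: (0,11.9) -> (0,25.8) [heading=90, draw]
LT 60: heading 90 -> 150
FD 9.1: (0,25.8) -> (-7.881,30.35) [heading=150, draw]
LT 144: heading 150 -> 294
BK 2.5: (-7.881,30.35) -> (-8.898,32.634) [heading=294, draw]
Final: pos=(-8.898,32.634), heading=294, 4 segment(s) drawn

Answer: -8.898 32.634 294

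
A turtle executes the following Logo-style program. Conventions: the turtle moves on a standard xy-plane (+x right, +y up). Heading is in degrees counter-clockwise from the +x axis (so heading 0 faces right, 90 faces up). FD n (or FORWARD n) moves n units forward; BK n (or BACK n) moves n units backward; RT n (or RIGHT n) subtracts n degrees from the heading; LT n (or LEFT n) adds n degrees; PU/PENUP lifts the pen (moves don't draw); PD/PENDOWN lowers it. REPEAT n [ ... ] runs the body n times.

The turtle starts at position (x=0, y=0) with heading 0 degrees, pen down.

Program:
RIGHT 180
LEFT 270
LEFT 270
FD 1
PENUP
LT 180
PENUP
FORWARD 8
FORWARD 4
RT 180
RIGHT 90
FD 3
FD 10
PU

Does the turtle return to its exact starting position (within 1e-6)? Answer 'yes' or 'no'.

Answer: no

Derivation:
Executing turtle program step by step:
Start: pos=(0,0), heading=0, pen down
RT 180: heading 0 -> 180
LT 270: heading 180 -> 90
LT 270: heading 90 -> 0
FD 1: (0,0) -> (1,0) [heading=0, draw]
PU: pen up
LT 180: heading 0 -> 180
PU: pen up
FD 8: (1,0) -> (-7,0) [heading=180, move]
FD 4: (-7,0) -> (-11,0) [heading=180, move]
RT 180: heading 180 -> 0
RT 90: heading 0 -> 270
FD 3: (-11,0) -> (-11,-3) [heading=270, move]
FD 10: (-11,-3) -> (-11,-13) [heading=270, move]
PU: pen up
Final: pos=(-11,-13), heading=270, 1 segment(s) drawn

Start position: (0, 0)
Final position: (-11, -13)
Distance = 17.029; >= 1e-6 -> NOT closed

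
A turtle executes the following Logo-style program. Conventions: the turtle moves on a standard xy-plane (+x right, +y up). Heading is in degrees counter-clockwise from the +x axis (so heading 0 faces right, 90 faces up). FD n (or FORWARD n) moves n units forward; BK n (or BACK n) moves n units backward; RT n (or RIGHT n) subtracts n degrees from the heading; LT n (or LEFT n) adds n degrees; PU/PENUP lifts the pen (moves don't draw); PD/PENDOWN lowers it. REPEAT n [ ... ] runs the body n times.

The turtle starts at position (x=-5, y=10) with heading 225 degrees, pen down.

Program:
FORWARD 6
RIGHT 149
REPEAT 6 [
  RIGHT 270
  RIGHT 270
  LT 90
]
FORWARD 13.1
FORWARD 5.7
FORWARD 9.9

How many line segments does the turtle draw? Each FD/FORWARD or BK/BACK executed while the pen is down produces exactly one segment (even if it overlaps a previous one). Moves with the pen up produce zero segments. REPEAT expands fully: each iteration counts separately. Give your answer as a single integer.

Answer: 4

Derivation:
Executing turtle program step by step:
Start: pos=(-5,10), heading=225, pen down
FD 6: (-5,10) -> (-9.243,5.757) [heading=225, draw]
RT 149: heading 225 -> 76
REPEAT 6 [
  -- iteration 1/6 --
  RT 270: heading 76 -> 166
  RT 270: heading 166 -> 256
  LT 90: heading 256 -> 346
  -- iteration 2/6 --
  RT 270: heading 346 -> 76
  RT 270: heading 76 -> 166
  LT 90: heading 166 -> 256
  -- iteration 3/6 --
  RT 270: heading 256 -> 346
  RT 270: heading 346 -> 76
  LT 90: heading 76 -> 166
  -- iteration 4/6 --
  RT 270: heading 166 -> 256
  RT 270: heading 256 -> 346
  LT 90: heading 346 -> 76
  -- iteration 5/6 --
  RT 270: heading 76 -> 166
  RT 270: heading 166 -> 256
  LT 90: heading 256 -> 346
  -- iteration 6/6 --
  RT 270: heading 346 -> 76
  RT 270: heading 76 -> 166
  LT 90: heading 166 -> 256
]
FD 13.1: (-9.243,5.757) -> (-12.412,-6.954) [heading=256, draw]
FD 5.7: (-12.412,-6.954) -> (-13.791,-12.484) [heading=256, draw]
FD 9.9: (-13.791,-12.484) -> (-16.186,-22.09) [heading=256, draw]
Final: pos=(-16.186,-22.09), heading=256, 4 segment(s) drawn
Segments drawn: 4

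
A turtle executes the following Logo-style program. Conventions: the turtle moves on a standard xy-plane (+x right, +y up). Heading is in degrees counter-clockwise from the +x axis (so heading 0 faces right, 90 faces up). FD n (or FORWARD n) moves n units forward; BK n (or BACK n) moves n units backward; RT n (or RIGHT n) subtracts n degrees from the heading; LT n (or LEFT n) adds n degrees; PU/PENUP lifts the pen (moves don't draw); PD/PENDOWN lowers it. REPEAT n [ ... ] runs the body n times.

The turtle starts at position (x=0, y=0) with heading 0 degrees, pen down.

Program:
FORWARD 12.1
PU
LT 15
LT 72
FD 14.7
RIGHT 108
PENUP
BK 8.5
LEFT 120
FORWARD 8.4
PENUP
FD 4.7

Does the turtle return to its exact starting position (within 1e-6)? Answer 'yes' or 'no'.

Answer: no

Derivation:
Executing turtle program step by step:
Start: pos=(0,0), heading=0, pen down
FD 12.1: (0,0) -> (12.1,0) [heading=0, draw]
PU: pen up
LT 15: heading 0 -> 15
LT 72: heading 15 -> 87
FD 14.7: (12.1,0) -> (12.869,14.68) [heading=87, move]
RT 108: heading 87 -> 339
PU: pen up
BK 8.5: (12.869,14.68) -> (4.934,17.726) [heading=339, move]
LT 120: heading 339 -> 99
FD 8.4: (4.934,17.726) -> (3.62,26.023) [heading=99, move]
PU: pen up
FD 4.7: (3.62,26.023) -> (2.885,30.665) [heading=99, move]
Final: pos=(2.885,30.665), heading=99, 1 segment(s) drawn

Start position: (0, 0)
Final position: (2.885, 30.665)
Distance = 30.8; >= 1e-6 -> NOT closed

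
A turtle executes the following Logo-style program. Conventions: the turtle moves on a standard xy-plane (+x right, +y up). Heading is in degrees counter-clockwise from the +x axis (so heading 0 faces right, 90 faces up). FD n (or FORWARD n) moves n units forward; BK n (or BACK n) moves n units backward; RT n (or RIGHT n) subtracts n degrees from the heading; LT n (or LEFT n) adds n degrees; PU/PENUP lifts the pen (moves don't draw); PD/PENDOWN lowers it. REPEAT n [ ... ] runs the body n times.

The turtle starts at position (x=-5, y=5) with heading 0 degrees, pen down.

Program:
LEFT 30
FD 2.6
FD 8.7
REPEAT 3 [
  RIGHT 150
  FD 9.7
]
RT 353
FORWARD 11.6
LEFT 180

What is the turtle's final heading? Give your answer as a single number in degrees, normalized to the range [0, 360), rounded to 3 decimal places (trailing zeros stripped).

Answer: 127

Derivation:
Executing turtle program step by step:
Start: pos=(-5,5), heading=0, pen down
LT 30: heading 0 -> 30
FD 2.6: (-5,5) -> (-2.748,6.3) [heading=30, draw]
FD 8.7: (-2.748,6.3) -> (4.786,10.65) [heading=30, draw]
REPEAT 3 [
  -- iteration 1/3 --
  RT 150: heading 30 -> 240
  FD 9.7: (4.786,10.65) -> (-0.064,2.25) [heading=240, draw]
  -- iteration 2/3 --
  RT 150: heading 240 -> 90
  FD 9.7: (-0.064,2.25) -> (-0.064,11.95) [heading=90, draw]
  -- iteration 3/3 --
  RT 150: heading 90 -> 300
  FD 9.7: (-0.064,11.95) -> (4.786,3.549) [heading=300, draw]
]
RT 353: heading 300 -> 307
FD 11.6: (4.786,3.549) -> (11.767,-5.715) [heading=307, draw]
LT 180: heading 307 -> 127
Final: pos=(11.767,-5.715), heading=127, 6 segment(s) drawn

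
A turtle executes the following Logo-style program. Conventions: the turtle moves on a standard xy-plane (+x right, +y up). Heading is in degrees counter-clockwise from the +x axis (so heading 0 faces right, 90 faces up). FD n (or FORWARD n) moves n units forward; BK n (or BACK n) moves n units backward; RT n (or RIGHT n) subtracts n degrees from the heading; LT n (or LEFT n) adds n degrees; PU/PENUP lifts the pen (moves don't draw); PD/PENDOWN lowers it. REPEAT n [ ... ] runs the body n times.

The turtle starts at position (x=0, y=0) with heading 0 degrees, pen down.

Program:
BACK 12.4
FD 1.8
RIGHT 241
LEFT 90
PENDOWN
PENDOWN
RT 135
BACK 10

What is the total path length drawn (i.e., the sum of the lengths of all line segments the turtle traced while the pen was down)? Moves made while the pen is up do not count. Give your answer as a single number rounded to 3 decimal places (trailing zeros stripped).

Answer: 24.2

Derivation:
Executing turtle program step by step:
Start: pos=(0,0), heading=0, pen down
BK 12.4: (0,0) -> (-12.4,0) [heading=0, draw]
FD 1.8: (-12.4,0) -> (-10.6,0) [heading=0, draw]
RT 241: heading 0 -> 119
LT 90: heading 119 -> 209
PD: pen down
PD: pen down
RT 135: heading 209 -> 74
BK 10: (-10.6,0) -> (-13.356,-9.613) [heading=74, draw]
Final: pos=(-13.356,-9.613), heading=74, 3 segment(s) drawn

Segment lengths:
  seg 1: (0,0) -> (-12.4,0), length = 12.4
  seg 2: (-12.4,0) -> (-10.6,0), length = 1.8
  seg 3: (-10.6,0) -> (-13.356,-9.613), length = 10
Total = 24.2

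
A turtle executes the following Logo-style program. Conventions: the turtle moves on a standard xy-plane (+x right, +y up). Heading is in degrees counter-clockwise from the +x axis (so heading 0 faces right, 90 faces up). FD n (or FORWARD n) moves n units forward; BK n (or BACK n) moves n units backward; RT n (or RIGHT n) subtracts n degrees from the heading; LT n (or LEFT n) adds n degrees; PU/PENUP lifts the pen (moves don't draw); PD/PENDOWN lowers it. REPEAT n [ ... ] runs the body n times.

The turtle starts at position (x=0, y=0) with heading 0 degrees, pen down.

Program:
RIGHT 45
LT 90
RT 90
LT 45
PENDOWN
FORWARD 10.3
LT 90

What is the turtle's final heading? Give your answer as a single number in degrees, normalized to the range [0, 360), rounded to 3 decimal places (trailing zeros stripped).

Answer: 90

Derivation:
Executing turtle program step by step:
Start: pos=(0,0), heading=0, pen down
RT 45: heading 0 -> 315
LT 90: heading 315 -> 45
RT 90: heading 45 -> 315
LT 45: heading 315 -> 0
PD: pen down
FD 10.3: (0,0) -> (10.3,0) [heading=0, draw]
LT 90: heading 0 -> 90
Final: pos=(10.3,0), heading=90, 1 segment(s) drawn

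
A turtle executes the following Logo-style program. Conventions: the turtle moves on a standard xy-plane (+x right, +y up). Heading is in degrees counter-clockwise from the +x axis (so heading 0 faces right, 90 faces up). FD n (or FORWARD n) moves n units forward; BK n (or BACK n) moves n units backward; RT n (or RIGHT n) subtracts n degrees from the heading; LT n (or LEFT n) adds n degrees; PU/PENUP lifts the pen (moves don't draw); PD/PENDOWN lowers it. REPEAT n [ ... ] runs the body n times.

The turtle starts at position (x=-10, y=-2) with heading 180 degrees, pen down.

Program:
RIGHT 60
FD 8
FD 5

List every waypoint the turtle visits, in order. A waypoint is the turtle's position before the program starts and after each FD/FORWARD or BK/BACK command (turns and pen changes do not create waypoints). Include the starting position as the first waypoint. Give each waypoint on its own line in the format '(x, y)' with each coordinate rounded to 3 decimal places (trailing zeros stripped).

Answer: (-10, -2)
(-14, 4.928)
(-16.5, 9.258)

Derivation:
Executing turtle program step by step:
Start: pos=(-10,-2), heading=180, pen down
RT 60: heading 180 -> 120
FD 8: (-10,-2) -> (-14,4.928) [heading=120, draw]
FD 5: (-14,4.928) -> (-16.5,9.258) [heading=120, draw]
Final: pos=(-16.5,9.258), heading=120, 2 segment(s) drawn
Waypoints (3 total):
(-10, -2)
(-14, 4.928)
(-16.5, 9.258)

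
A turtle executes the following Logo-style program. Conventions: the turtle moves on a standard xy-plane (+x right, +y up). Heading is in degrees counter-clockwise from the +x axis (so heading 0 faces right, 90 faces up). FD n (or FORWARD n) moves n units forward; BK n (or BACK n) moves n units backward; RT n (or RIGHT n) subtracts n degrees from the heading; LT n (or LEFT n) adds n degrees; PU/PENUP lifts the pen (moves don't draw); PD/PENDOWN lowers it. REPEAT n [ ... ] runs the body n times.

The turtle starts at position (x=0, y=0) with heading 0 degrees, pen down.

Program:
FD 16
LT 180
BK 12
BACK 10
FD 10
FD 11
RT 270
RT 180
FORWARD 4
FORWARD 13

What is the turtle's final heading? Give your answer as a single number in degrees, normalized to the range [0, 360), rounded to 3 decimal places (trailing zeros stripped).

Answer: 90

Derivation:
Executing turtle program step by step:
Start: pos=(0,0), heading=0, pen down
FD 16: (0,0) -> (16,0) [heading=0, draw]
LT 180: heading 0 -> 180
BK 12: (16,0) -> (28,0) [heading=180, draw]
BK 10: (28,0) -> (38,0) [heading=180, draw]
FD 10: (38,0) -> (28,0) [heading=180, draw]
FD 11: (28,0) -> (17,0) [heading=180, draw]
RT 270: heading 180 -> 270
RT 180: heading 270 -> 90
FD 4: (17,0) -> (17,4) [heading=90, draw]
FD 13: (17,4) -> (17,17) [heading=90, draw]
Final: pos=(17,17), heading=90, 7 segment(s) drawn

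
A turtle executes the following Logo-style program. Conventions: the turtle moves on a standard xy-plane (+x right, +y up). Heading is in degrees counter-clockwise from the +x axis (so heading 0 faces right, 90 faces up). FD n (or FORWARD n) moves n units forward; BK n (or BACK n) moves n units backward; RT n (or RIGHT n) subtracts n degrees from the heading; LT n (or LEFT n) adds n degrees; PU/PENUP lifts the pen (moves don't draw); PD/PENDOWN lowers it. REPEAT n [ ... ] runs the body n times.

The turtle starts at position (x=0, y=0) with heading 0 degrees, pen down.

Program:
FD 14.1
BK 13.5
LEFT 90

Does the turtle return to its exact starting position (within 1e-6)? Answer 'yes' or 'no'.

Executing turtle program step by step:
Start: pos=(0,0), heading=0, pen down
FD 14.1: (0,0) -> (14.1,0) [heading=0, draw]
BK 13.5: (14.1,0) -> (0.6,0) [heading=0, draw]
LT 90: heading 0 -> 90
Final: pos=(0.6,0), heading=90, 2 segment(s) drawn

Start position: (0, 0)
Final position: (0.6, 0)
Distance = 0.6; >= 1e-6 -> NOT closed

Answer: no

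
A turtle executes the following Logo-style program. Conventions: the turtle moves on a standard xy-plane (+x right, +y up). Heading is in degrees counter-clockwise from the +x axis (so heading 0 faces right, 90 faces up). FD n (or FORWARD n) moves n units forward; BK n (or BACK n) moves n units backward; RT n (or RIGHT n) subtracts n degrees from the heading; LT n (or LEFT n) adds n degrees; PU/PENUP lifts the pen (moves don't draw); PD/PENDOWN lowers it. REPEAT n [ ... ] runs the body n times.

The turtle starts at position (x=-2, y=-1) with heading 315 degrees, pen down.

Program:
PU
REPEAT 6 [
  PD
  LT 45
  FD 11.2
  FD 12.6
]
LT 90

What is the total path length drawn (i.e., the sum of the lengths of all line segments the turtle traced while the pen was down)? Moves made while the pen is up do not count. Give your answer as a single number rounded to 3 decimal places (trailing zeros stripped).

Answer: 142.8

Derivation:
Executing turtle program step by step:
Start: pos=(-2,-1), heading=315, pen down
PU: pen up
REPEAT 6 [
  -- iteration 1/6 --
  PD: pen down
  LT 45: heading 315 -> 0
  FD 11.2: (-2,-1) -> (9.2,-1) [heading=0, draw]
  FD 12.6: (9.2,-1) -> (21.8,-1) [heading=0, draw]
  -- iteration 2/6 --
  PD: pen down
  LT 45: heading 0 -> 45
  FD 11.2: (21.8,-1) -> (29.72,6.92) [heading=45, draw]
  FD 12.6: (29.72,6.92) -> (38.629,15.829) [heading=45, draw]
  -- iteration 3/6 --
  PD: pen down
  LT 45: heading 45 -> 90
  FD 11.2: (38.629,15.829) -> (38.629,27.029) [heading=90, draw]
  FD 12.6: (38.629,27.029) -> (38.629,39.629) [heading=90, draw]
  -- iteration 4/6 --
  PD: pen down
  LT 45: heading 90 -> 135
  FD 11.2: (38.629,39.629) -> (30.71,47.549) [heading=135, draw]
  FD 12.6: (30.71,47.549) -> (21.8,56.458) [heading=135, draw]
  -- iteration 5/6 --
  PD: pen down
  LT 45: heading 135 -> 180
  FD 11.2: (21.8,56.458) -> (10.6,56.458) [heading=180, draw]
  FD 12.6: (10.6,56.458) -> (-2,56.458) [heading=180, draw]
  -- iteration 6/6 --
  PD: pen down
  LT 45: heading 180 -> 225
  FD 11.2: (-2,56.458) -> (-9.92,48.539) [heading=225, draw]
  FD 12.6: (-9.92,48.539) -> (-18.829,39.629) [heading=225, draw]
]
LT 90: heading 225 -> 315
Final: pos=(-18.829,39.629), heading=315, 12 segment(s) drawn

Segment lengths:
  seg 1: (-2,-1) -> (9.2,-1), length = 11.2
  seg 2: (9.2,-1) -> (21.8,-1), length = 12.6
  seg 3: (21.8,-1) -> (29.72,6.92), length = 11.2
  seg 4: (29.72,6.92) -> (38.629,15.829), length = 12.6
  seg 5: (38.629,15.829) -> (38.629,27.029), length = 11.2
  seg 6: (38.629,27.029) -> (38.629,39.629), length = 12.6
  seg 7: (38.629,39.629) -> (30.71,47.549), length = 11.2
  seg 8: (30.71,47.549) -> (21.8,56.458), length = 12.6
  seg 9: (21.8,56.458) -> (10.6,56.458), length = 11.2
  seg 10: (10.6,56.458) -> (-2,56.458), length = 12.6
  seg 11: (-2,56.458) -> (-9.92,48.539), length = 11.2
  seg 12: (-9.92,48.539) -> (-18.829,39.629), length = 12.6
Total = 142.8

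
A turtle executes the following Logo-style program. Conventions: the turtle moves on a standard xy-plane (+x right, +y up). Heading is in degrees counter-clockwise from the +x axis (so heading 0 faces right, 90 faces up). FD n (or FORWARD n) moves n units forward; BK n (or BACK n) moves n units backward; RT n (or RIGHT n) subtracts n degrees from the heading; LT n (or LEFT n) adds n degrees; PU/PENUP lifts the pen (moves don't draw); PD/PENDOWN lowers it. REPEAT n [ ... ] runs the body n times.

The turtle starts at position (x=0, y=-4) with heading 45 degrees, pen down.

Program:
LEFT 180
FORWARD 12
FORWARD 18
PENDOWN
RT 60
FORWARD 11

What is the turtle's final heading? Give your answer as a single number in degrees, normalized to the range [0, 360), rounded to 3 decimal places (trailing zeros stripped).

Executing turtle program step by step:
Start: pos=(0,-4), heading=45, pen down
LT 180: heading 45 -> 225
FD 12: (0,-4) -> (-8.485,-12.485) [heading=225, draw]
FD 18: (-8.485,-12.485) -> (-21.213,-25.213) [heading=225, draw]
PD: pen down
RT 60: heading 225 -> 165
FD 11: (-21.213,-25.213) -> (-31.838,-22.366) [heading=165, draw]
Final: pos=(-31.838,-22.366), heading=165, 3 segment(s) drawn

Answer: 165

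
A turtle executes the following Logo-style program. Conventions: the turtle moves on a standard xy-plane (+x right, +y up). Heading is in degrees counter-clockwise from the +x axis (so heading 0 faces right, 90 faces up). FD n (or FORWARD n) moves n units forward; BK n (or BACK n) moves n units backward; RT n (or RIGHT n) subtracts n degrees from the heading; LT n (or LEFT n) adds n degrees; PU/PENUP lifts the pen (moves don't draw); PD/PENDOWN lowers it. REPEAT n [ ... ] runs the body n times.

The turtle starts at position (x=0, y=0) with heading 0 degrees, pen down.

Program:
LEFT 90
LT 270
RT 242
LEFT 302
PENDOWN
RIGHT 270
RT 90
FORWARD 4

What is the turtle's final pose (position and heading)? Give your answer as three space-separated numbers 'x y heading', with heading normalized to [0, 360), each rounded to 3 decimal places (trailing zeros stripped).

Executing turtle program step by step:
Start: pos=(0,0), heading=0, pen down
LT 90: heading 0 -> 90
LT 270: heading 90 -> 0
RT 242: heading 0 -> 118
LT 302: heading 118 -> 60
PD: pen down
RT 270: heading 60 -> 150
RT 90: heading 150 -> 60
FD 4: (0,0) -> (2,3.464) [heading=60, draw]
Final: pos=(2,3.464), heading=60, 1 segment(s) drawn

Answer: 2 3.464 60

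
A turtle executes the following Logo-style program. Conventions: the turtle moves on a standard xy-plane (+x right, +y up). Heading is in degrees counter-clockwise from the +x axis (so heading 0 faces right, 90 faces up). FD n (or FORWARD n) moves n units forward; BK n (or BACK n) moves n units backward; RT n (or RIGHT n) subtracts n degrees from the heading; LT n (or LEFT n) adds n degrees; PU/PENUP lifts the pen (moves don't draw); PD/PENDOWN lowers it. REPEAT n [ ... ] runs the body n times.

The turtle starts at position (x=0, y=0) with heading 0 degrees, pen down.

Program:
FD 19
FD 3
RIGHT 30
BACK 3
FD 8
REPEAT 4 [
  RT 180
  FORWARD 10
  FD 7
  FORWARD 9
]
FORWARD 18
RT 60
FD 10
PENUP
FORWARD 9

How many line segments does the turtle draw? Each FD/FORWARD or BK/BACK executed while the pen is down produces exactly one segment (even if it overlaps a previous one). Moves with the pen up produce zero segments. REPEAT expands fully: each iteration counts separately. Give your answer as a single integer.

Executing turtle program step by step:
Start: pos=(0,0), heading=0, pen down
FD 19: (0,0) -> (19,0) [heading=0, draw]
FD 3: (19,0) -> (22,0) [heading=0, draw]
RT 30: heading 0 -> 330
BK 3: (22,0) -> (19.402,1.5) [heading=330, draw]
FD 8: (19.402,1.5) -> (26.33,-2.5) [heading=330, draw]
REPEAT 4 [
  -- iteration 1/4 --
  RT 180: heading 330 -> 150
  FD 10: (26.33,-2.5) -> (17.67,2.5) [heading=150, draw]
  FD 7: (17.67,2.5) -> (11.608,6) [heading=150, draw]
  FD 9: (11.608,6) -> (3.813,10.5) [heading=150, draw]
  -- iteration 2/4 --
  RT 180: heading 150 -> 330
  FD 10: (3.813,10.5) -> (12.474,5.5) [heading=330, draw]
  FD 7: (12.474,5.5) -> (18.536,2) [heading=330, draw]
  FD 9: (18.536,2) -> (26.33,-2.5) [heading=330, draw]
  -- iteration 3/4 --
  RT 180: heading 330 -> 150
  FD 10: (26.33,-2.5) -> (17.67,2.5) [heading=150, draw]
  FD 7: (17.67,2.5) -> (11.608,6) [heading=150, draw]
  FD 9: (11.608,6) -> (3.813,10.5) [heading=150, draw]
  -- iteration 4/4 --
  RT 180: heading 150 -> 330
  FD 10: (3.813,10.5) -> (12.474,5.5) [heading=330, draw]
  FD 7: (12.474,5.5) -> (18.536,2) [heading=330, draw]
  FD 9: (18.536,2) -> (26.33,-2.5) [heading=330, draw]
]
FD 18: (26.33,-2.5) -> (41.919,-11.5) [heading=330, draw]
RT 60: heading 330 -> 270
FD 10: (41.919,-11.5) -> (41.919,-21.5) [heading=270, draw]
PU: pen up
FD 9: (41.919,-21.5) -> (41.919,-30.5) [heading=270, move]
Final: pos=(41.919,-30.5), heading=270, 18 segment(s) drawn
Segments drawn: 18

Answer: 18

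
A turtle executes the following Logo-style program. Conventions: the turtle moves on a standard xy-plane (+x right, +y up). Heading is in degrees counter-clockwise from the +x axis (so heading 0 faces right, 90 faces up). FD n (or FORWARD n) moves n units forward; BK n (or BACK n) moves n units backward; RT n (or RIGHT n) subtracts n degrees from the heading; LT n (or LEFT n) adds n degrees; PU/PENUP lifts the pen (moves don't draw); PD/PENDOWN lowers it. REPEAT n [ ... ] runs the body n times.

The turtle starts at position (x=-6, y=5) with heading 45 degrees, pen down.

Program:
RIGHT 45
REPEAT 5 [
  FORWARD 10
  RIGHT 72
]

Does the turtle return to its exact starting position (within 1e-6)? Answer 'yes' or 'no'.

Answer: yes

Derivation:
Executing turtle program step by step:
Start: pos=(-6,5), heading=45, pen down
RT 45: heading 45 -> 0
REPEAT 5 [
  -- iteration 1/5 --
  FD 10: (-6,5) -> (4,5) [heading=0, draw]
  RT 72: heading 0 -> 288
  -- iteration 2/5 --
  FD 10: (4,5) -> (7.09,-4.511) [heading=288, draw]
  RT 72: heading 288 -> 216
  -- iteration 3/5 --
  FD 10: (7.09,-4.511) -> (-1,-10.388) [heading=216, draw]
  RT 72: heading 216 -> 144
  -- iteration 4/5 --
  FD 10: (-1,-10.388) -> (-9.09,-4.511) [heading=144, draw]
  RT 72: heading 144 -> 72
  -- iteration 5/5 --
  FD 10: (-9.09,-4.511) -> (-6,5) [heading=72, draw]
  RT 72: heading 72 -> 0
]
Final: pos=(-6,5), heading=0, 5 segment(s) drawn

Start position: (-6, 5)
Final position: (-6, 5)
Distance = 0; < 1e-6 -> CLOSED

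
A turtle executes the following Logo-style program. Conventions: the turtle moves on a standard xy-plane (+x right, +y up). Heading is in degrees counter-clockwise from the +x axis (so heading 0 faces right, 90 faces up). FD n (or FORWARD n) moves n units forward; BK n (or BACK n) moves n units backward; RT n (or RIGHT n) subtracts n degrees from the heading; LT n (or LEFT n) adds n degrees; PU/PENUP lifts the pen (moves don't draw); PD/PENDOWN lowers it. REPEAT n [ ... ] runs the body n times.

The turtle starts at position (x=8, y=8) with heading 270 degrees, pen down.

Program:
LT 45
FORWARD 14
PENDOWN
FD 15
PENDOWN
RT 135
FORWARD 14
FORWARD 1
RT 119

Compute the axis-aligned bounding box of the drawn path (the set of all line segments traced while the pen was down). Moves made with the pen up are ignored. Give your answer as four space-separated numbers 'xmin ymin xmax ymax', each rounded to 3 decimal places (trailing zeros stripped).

Executing turtle program step by step:
Start: pos=(8,8), heading=270, pen down
LT 45: heading 270 -> 315
FD 14: (8,8) -> (17.899,-1.899) [heading=315, draw]
PD: pen down
FD 15: (17.899,-1.899) -> (28.506,-12.506) [heading=315, draw]
PD: pen down
RT 135: heading 315 -> 180
FD 14: (28.506,-12.506) -> (14.506,-12.506) [heading=180, draw]
FD 1: (14.506,-12.506) -> (13.506,-12.506) [heading=180, draw]
RT 119: heading 180 -> 61
Final: pos=(13.506,-12.506), heading=61, 4 segment(s) drawn

Segment endpoints: x in {8, 13.506, 14.506, 17.899, 28.506}, y in {-12.506, -12.506, -1.899, 8}
xmin=8, ymin=-12.506, xmax=28.506, ymax=8

Answer: 8 -12.506 28.506 8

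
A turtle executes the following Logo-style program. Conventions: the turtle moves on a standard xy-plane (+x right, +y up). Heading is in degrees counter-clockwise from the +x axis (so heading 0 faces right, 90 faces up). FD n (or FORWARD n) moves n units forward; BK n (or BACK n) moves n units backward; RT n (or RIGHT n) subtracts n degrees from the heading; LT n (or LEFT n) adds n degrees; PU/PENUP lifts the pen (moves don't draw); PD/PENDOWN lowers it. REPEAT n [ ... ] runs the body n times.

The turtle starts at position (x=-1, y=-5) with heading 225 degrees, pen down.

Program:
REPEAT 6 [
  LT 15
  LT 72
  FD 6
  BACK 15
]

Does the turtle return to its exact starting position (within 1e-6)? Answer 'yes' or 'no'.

Executing turtle program step by step:
Start: pos=(-1,-5), heading=225, pen down
REPEAT 6 [
  -- iteration 1/6 --
  LT 15: heading 225 -> 240
  LT 72: heading 240 -> 312
  FD 6: (-1,-5) -> (3.015,-9.459) [heading=312, draw]
  BK 15: (3.015,-9.459) -> (-7.022,1.688) [heading=312, draw]
  -- iteration 2/6 --
  LT 15: heading 312 -> 327
  LT 72: heading 327 -> 39
  FD 6: (-7.022,1.688) -> (-2.359,5.464) [heading=39, draw]
  BK 15: (-2.359,5.464) -> (-14.016,-3.976) [heading=39, draw]
  -- iteration 3/6 --
  LT 15: heading 39 -> 54
  LT 72: heading 54 -> 126
  FD 6: (-14.016,-3.976) -> (-17.543,0.879) [heading=126, draw]
  BK 15: (-17.543,0.879) -> (-8.726,-11.257) [heading=126, draw]
  -- iteration 4/6 --
  LT 15: heading 126 -> 141
  LT 72: heading 141 -> 213
  FD 6: (-8.726,-11.257) -> (-13.758,-14.525) [heading=213, draw]
  BK 15: (-13.758,-14.525) -> (-1.178,-6.355) [heading=213, draw]
  -- iteration 5/6 --
  LT 15: heading 213 -> 228
  LT 72: heading 228 -> 300
  FD 6: (-1.178,-6.355) -> (1.822,-11.551) [heading=300, draw]
  BK 15: (1.822,-11.551) -> (-5.678,1.439) [heading=300, draw]
  -- iteration 6/6 --
  LT 15: heading 300 -> 315
  LT 72: heading 315 -> 27
  FD 6: (-5.678,1.439) -> (-0.332,4.163) [heading=27, draw]
  BK 15: (-0.332,4.163) -> (-13.697,-2.647) [heading=27, draw]
]
Final: pos=(-13.697,-2.647), heading=27, 12 segment(s) drawn

Start position: (-1, -5)
Final position: (-13.697, -2.647)
Distance = 12.914; >= 1e-6 -> NOT closed

Answer: no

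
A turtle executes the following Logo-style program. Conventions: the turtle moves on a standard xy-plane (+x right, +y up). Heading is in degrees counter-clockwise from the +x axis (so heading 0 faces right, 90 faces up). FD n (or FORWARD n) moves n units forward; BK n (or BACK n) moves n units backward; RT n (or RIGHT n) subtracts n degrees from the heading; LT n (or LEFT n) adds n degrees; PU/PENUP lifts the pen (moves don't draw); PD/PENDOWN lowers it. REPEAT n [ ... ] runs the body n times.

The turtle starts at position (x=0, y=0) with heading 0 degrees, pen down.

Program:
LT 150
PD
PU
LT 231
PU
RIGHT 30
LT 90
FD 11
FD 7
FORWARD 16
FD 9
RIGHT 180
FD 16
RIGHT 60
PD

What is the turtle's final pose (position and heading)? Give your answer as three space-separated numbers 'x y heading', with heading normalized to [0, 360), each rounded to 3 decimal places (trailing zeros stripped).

Answer: 4.224 26.668 201

Derivation:
Executing turtle program step by step:
Start: pos=(0,0), heading=0, pen down
LT 150: heading 0 -> 150
PD: pen down
PU: pen up
LT 231: heading 150 -> 21
PU: pen up
RT 30: heading 21 -> 351
LT 90: heading 351 -> 81
FD 11: (0,0) -> (1.721,10.865) [heading=81, move]
FD 7: (1.721,10.865) -> (2.816,17.778) [heading=81, move]
FD 16: (2.816,17.778) -> (5.319,33.581) [heading=81, move]
FD 9: (5.319,33.581) -> (6.727,42.471) [heading=81, move]
RT 180: heading 81 -> 261
FD 16: (6.727,42.471) -> (4.224,26.668) [heading=261, move]
RT 60: heading 261 -> 201
PD: pen down
Final: pos=(4.224,26.668), heading=201, 0 segment(s) drawn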